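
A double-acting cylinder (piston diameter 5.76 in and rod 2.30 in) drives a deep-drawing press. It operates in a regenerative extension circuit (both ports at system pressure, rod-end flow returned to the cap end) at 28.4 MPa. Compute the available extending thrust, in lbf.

With equal pressure on both faces, forces on the annular region cancel; the net push is pressure × rod cross-section.
Rod cross-section A_rod = π/4 × (2.30 in)² = 4.155 in^2
F = P × A_rod

F ≈ 17100 lbf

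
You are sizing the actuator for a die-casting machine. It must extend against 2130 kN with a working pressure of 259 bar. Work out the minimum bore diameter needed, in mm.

Extension force acts on the full piston face: F = P × (π/4)D².
D = √(4F / (πP)) = √(4 × 2130 kN / (π × 259 bar))

D ≈ 324 mm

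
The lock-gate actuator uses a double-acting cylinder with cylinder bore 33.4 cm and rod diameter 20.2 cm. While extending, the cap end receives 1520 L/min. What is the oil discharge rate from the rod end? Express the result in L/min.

Cap-side area A_cap = π/4 × (33.4 cm)² = 876.2 cm^2
Rod-side annular area A_ann = π/4 × (33.4² − 20.2²) = 555.7 cm^2
Piston speed v = Q_in/A_cap; rod-end outflow Q_out = v × A_ann = Q_in × A_ann/A_cap.

Q_out ≈ 964 L/min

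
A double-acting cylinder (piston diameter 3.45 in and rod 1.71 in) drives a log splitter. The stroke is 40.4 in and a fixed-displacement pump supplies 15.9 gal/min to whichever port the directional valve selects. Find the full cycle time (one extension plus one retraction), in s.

Cap-side area A_cap = π/4 × (3.45 in)² = 9.348 in^2
Rod-side annular area A_ann = π/4 × (3.45² − 1.71²) = 7.052 in^2
t_ext = A_cap·L/Q = 6.170 s
t_ret = A_ann·L/Q = 4.654 s
t_cycle = t_ext + t_ret

t ≈ 10.8 s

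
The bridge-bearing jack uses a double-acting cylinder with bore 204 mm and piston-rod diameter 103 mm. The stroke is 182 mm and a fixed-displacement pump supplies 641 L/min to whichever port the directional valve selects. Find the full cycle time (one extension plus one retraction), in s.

Cap-side area A_cap = π/4 × (204 mm)² = 32690 mm^2
Rod-side annular area A_ann = π/4 × (204² − 103²) = 24350 mm^2
t_ext = A_cap·L/Q = 0.5568 s
t_ret = A_ann·L/Q = 0.4149 s
t_cycle = t_ext + t_ret

t ≈ 0.972 s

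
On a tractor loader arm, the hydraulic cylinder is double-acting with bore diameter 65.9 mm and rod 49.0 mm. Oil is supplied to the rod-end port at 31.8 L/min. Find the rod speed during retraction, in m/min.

Rod-side annular area A_ann = π/4 × (65.9² − 49.0²) = 1525 mm^2
Flow into the rod-end port fills the annular volume.
v = Q / A

v ≈ 20.9 m/min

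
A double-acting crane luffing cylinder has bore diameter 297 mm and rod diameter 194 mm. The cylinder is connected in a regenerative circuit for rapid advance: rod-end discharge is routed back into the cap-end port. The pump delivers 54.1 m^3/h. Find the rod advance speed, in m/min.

In regeneration the rod-end outflow joins the pump flow into the cap end, so the net volume the pump must supply per unit advance equals the rod cross-section area.
Rod cross-section A_rod = π/4 × (194 mm)² = 29560 mm^2
v = Q_pump / A_rod

v ≈ 30.5 m/min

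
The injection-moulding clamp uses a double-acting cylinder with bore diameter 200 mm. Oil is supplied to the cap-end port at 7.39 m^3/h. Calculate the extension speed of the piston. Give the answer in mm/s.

Cap-side area A_cap = π/4 × (200 mm)² = 31420 mm^2
v = Q / A

v ≈ 65.3 mm/s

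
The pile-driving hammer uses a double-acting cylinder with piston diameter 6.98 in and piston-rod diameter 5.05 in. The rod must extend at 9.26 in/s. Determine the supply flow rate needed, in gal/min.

Q ≈ 92.0 gal/min

Cap-side area A_cap = π/4 × (6.98 in)² = 38.26 in^2
Q = A × v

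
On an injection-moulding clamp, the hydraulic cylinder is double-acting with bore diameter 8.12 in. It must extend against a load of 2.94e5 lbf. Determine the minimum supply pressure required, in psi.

P ≈ 5680 psi

Cap-side area A_cap = π/4 × (8.12 in)² = 51.78 in^2
P = F / A = 2.94e5 lbf / A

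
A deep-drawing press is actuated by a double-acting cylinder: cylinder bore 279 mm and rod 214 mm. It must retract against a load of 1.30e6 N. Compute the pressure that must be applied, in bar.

P ≈ 517 bar

Rod-side annular area A_ann = π/4 × (279² − 214²) = 25170 mm^2
Retraction: pressure acts on the annular area.
P = F / A = 1.30e6 N / A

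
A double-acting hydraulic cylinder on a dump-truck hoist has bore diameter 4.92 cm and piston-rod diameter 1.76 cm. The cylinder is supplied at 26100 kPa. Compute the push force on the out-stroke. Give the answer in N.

F ≈ 49600 N

Cap-side area A_cap = π/4 × (4.92 cm)² = 19.01 cm^2
F = P × A_cap = 26100 kPa × A_cap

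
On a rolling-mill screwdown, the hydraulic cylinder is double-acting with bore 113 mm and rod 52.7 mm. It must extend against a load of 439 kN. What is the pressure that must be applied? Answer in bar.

P ≈ 438 bar

Cap-side area A_cap = π/4 × (113 mm)² = 10030 mm^2
P = F / A = 439 kN / A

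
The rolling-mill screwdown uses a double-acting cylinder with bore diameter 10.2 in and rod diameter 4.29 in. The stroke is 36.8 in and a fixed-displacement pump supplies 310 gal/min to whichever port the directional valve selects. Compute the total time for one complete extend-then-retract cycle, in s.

t ≈ 4.59 s

Cap-side area A_cap = π/4 × (10.2 in)² = 81.71 in^2
Rod-side annular area A_ann = π/4 × (10.2² − 4.29²) = 67.26 in^2
t_ext = A_cap·L/Q = 2.520 s
t_ret = A_ann·L/Q = 2.074 s
t_cycle = t_ext + t_ret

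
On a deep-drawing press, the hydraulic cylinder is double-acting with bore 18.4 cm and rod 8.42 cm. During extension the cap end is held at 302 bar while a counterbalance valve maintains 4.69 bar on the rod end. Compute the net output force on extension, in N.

Cap-side area A_cap = π/4 × (18.4 cm)² = 265.9 cm^2
Rod-side annular area A_ann = π/4 × (18.4² − 8.42²) = 210.2 cm^2
Net thrust = P_cap·A_cap − P_rod·A_ann = 8.030e5 N − 9859 N

F ≈ 7.93e5 N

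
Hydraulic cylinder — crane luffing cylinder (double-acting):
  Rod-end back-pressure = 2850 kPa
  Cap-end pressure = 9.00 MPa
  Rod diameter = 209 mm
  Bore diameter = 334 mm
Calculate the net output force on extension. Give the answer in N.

F ≈ 6.37e5 N

Cap-side area A_cap = π/4 × (334 mm)² = 87620 mm^2
Rod-side annular area A_ann = π/4 × (334² − 209²) = 53310 mm^2
Net thrust = P_cap·A_cap − P_rod·A_ann = 7.885e5 N − 1.519e5 N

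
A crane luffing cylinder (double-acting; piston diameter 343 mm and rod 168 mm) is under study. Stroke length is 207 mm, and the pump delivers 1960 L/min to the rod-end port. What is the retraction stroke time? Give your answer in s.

t ≈ 0.445 s

Rod-side annular area A_ann = π/4 × (343² − 168²) = 70230 mm^2
Swept volume V = A × L; t = V / Q = A·L / Q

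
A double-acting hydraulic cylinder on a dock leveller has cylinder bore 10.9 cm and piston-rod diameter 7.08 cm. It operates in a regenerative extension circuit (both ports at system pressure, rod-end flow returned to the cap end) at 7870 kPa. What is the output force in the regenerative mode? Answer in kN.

F ≈ 31.0 kN

With equal pressure on both faces, forces on the annular region cancel; the net push is pressure × rod cross-section.
Rod cross-section A_rod = π/4 × (7.08 cm)² = 39.37 cm^2
F = P × A_rod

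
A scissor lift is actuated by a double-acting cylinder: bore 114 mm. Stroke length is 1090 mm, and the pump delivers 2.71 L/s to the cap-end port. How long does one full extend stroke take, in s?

Cap-side area A_cap = π/4 × (114 mm)² = 10210 mm^2
Swept volume V = A × L; t = V / Q = A·L / Q

t ≈ 4.11 s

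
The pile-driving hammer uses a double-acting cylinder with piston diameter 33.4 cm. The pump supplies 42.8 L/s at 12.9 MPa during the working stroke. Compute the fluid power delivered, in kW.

Hydraulic power = P × Q

W ≈ 552 kW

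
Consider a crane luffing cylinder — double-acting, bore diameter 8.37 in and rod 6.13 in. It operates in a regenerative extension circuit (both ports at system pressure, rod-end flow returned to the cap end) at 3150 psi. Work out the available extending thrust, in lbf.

With equal pressure on both faces, forces on the annular region cancel; the net push is pressure × rod cross-section.
Rod cross-section A_rod = π/4 × (6.13 in)² = 29.51 in^2
F = P × A_rod

F ≈ 93000 lbf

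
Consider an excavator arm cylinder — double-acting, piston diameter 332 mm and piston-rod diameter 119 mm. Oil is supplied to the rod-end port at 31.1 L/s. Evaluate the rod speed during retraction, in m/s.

v ≈ 0.412 m/s

Rod-side annular area A_ann = π/4 × (332² − 119²) = 75450 mm^2
Flow into the rod-end port fills the annular volume.
v = Q / A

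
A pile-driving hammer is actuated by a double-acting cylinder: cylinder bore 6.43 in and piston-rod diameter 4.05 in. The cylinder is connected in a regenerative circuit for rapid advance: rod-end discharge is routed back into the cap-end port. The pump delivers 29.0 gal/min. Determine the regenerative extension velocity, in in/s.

In regeneration the rod-end outflow joins the pump flow into the cap end, so the net volume the pump must supply per unit advance equals the rod cross-section area.
Rod cross-section A_rod = π/4 × (4.05 in)² = 12.88 in^2
v = Q_pump / A_rod

v ≈ 8.67 in/s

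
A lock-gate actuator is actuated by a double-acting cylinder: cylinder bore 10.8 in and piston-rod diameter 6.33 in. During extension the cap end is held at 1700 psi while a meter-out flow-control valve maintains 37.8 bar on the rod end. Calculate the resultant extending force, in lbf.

Cap-side area A_cap = π/4 × (10.8 in)² = 91.61 in^2
Rod-side annular area A_ann = π/4 × (10.8² − 6.33²) = 60.14 in^2
Net thrust = P_cap·A_cap − P_rod·A_ann = 1.557e5 lbf − 32970 lbf

F ≈ 1.23e5 lbf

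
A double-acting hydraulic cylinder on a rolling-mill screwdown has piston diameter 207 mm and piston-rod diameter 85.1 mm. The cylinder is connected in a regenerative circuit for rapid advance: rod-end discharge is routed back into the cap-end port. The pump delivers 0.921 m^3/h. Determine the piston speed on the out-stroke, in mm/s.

In regeneration the rod-end outflow joins the pump flow into the cap end, so the net volume the pump must supply per unit advance equals the rod cross-section area.
Rod cross-section A_rod = π/4 × (85.1 mm)² = 5688 mm^2
v = Q_pump / A_rod

v ≈ 45.0 mm/s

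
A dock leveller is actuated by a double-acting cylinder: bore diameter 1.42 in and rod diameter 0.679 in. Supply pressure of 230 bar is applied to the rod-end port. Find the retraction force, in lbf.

Rod-side annular area A_ann = π/4 × (1.42² − 0.679²) = 1.222 in^2
On retraction the pressure acts on the annular area (bore minus rod).
F = P × A_ann

F ≈ 4080 lbf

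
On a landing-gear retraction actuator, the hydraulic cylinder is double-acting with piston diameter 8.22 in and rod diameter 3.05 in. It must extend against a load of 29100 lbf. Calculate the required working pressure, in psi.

P ≈ 548 psi

Cap-side area A_cap = π/4 × (8.22 in)² = 53.07 in^2
P = F / A = 29100 lbf / A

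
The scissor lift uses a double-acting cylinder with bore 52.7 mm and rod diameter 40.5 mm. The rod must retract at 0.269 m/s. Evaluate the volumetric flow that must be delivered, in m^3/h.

Q ≈ 0.865 m^3/h

Rod-side annular area A_ann = π/4 × (52.7² − 40.5²) = 893.0 mm^2
Q = A × v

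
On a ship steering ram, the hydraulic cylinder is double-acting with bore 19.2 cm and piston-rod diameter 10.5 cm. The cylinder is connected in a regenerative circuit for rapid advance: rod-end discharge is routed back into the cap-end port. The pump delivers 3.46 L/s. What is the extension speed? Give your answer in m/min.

In regeneration the rod-end outflow joins the pump flow into the cap end, so the net volume the pump must supply per unit advance equals the rod cross-section area.
Rod cross-section A_rod = π/4 × (10.5 cm)² = 86.59 cm^2
v = Q_pump / A_rod

v ≈ 24.0 m/min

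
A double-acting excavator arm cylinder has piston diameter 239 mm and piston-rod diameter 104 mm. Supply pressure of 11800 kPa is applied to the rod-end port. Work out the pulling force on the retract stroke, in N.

F ≈ 4.29e5 N

Rod-side annular area A_ann = π/4 × (239² − 104²) = 36370 mm^2
On retraction the pressure acts on the annular area (bore minus rod).
F = P × A_ann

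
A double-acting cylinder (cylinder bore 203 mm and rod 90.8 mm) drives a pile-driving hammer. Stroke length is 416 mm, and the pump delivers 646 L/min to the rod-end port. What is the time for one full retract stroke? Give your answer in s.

Rod-side annular area A_ann = π/4 × (203² − 90.8²) = 25890 mm^2
Swept volume V = A × L; t = V / Q = A·L / Q

t ≈ 1.00 s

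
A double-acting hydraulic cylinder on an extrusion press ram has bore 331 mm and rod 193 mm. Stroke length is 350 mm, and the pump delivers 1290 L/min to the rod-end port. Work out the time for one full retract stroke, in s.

Rod-side annular area A_ann = π/4 × (331² − 193²) = 56790 mm^2
Swept volume V = A × L; t = V / Q = A·L / Q

t ≈ 0.925 s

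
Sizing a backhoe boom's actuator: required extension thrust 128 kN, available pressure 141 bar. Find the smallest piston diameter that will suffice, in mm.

D ≈ 108 mm

Extension force acts on the full piston face: F = P × (π/4)D².
D = √(4F / (πP)) = √(4 × 128 kN / (π × 141 bar))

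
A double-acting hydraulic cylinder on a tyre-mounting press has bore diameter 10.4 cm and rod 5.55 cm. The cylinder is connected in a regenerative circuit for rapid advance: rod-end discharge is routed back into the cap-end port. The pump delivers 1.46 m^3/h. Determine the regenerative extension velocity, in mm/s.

In regeneration the rod-end outflow joins the pump flow into the cap end, so the net volume the pump must supply per unit advance equals the rod cross-section area.
Rod cross-section A_rod = π/4 × (5.55 cm)² = 24.19 cm^2
v = Q_pump / A_rod

v ≈ 168 mm/s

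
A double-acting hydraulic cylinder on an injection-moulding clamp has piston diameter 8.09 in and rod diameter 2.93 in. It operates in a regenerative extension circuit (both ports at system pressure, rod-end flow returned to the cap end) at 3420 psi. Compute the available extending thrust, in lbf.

F ≈ 23100 lbf

With equal pressure on both faces, forces on the annular region cancel; the net push is pressure × rod cross-section.
Rod cross-section A_rod = π/4 × (2.93 in)² = 6.743 in^2
F = P × A_rod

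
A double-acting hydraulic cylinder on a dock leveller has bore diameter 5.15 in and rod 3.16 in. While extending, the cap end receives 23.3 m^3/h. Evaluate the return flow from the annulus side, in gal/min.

Cap-side area A_cap = π/4 × (5.15 in)² = 20.83 in^2
Rod-side annular area A_ann = π/4 × (5.15² − 3.16²) = 12.99 in^2
Piston speed v = Q_in/A_cap; rod-end outflow Q_out = v × A_ann = Q_in × A_ann/A_cap.

Q_out ≈ 64.0 gal/min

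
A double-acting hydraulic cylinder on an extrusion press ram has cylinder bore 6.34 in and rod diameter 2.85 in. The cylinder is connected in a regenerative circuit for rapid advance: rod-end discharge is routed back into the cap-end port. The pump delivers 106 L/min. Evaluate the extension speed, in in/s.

v ≈ 16.9 in/s

In regeneration the rod-end outflow joins the pump flow into the cap end, so the net volume the pump must supply per unit advance equals the rod cross-section area.
Rod cross-section A_rod = π/4 × (2.85 in)² = 6.379 in^2
v = Q_pump / A_rod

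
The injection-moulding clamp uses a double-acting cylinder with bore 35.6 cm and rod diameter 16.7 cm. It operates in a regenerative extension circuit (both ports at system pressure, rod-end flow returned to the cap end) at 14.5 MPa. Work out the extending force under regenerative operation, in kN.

With equal pressure on both faces, forces on the annular region cancel; the net push is pressure × rod cross-section.
Rod cross-section A_rod = π/4 × (16.7 cm)² = 219.0 cm^2
F = P × A_rod

F ≈ 318 kN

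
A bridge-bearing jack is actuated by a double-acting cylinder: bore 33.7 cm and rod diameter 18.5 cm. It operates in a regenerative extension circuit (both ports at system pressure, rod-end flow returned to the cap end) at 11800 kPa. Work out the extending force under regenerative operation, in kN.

With equal pressure on both faces, forces on the annular region cancel; the net push is pressure × rod cross-section.
Rod cross-section A_rod = π/4 × (18.5 cm)² = 268.8 cm^2
F = P × A_rod

F ≈ 317 kN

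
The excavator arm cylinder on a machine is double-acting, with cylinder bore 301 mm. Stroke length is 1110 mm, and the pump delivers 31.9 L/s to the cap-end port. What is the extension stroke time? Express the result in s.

t ≈ 2.48 s

Cap-side area A_cap = π/4 × (301 mm)² = 71160 mm^2
Swept volume V = A × L; t = V / Q = A·L / Q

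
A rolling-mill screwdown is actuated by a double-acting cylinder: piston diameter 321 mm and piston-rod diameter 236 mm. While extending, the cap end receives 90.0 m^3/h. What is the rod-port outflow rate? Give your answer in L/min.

Q_out ≈ 689 L/min

Cap-side area A_cap = π/4 × (321 mm)² = 80930 mm^2
Rod-side annular area A_ann = π/4 × (321² − 236²) = 37180 mm^2
Piston speed v = Q_in/A_cap; rod-end outflow Q_out = v × A_ann = Q_in × A_ann/A_cap.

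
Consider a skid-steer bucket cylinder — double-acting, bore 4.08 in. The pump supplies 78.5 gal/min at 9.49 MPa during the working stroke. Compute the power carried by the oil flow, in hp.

W ≈ 63.0 hp

Hydraulic power = P × Q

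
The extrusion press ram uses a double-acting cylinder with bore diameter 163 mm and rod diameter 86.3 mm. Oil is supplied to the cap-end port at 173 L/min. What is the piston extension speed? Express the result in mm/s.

v ≈ 138 mm/s

Cap-side area A_cap = π/4 × (163 mm)² = 20870 mm^2
v = Q / A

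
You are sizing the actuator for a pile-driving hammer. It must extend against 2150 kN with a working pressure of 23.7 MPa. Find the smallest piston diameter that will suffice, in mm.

D ≈ 340 mm

Extension force acts on the full piston face: F = P × (π/4)D².
D = √(4F / (πP)) = √(4 × 2150 kN / (π × 23.7 MPa))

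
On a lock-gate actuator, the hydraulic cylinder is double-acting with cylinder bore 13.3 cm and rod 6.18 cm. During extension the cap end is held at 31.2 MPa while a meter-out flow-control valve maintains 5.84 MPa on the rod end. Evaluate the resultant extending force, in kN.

Cap-side area A_cap = π/4 × (13.3 cm)² = 138.9 cm^2
Rod-side annular area A_ann = π/4 × (13.3² − 6.18²) = 108.9 cm^2
Net thrust = P_cap·A_cap − P_rod·A_ann = 433.5 kN − 63.62 kN

F ≈ 370 kN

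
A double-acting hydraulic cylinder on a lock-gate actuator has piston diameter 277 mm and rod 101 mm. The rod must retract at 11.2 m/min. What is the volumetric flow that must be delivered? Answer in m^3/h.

Rod-side annular area A_ann = π/4 × (277² − 101²) = 52250 mm^2
Q = A × v

Q ≈ 35.1 m^3/h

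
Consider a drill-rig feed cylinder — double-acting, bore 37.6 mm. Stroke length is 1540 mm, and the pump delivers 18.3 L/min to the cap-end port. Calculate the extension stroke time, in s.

t ≈ 5.61 s

Cap-side area A_cap = π/4 × (37.6 mm)² = 1110 mm^2
Swept volume V = A × L; t = V / Q = A·L / Q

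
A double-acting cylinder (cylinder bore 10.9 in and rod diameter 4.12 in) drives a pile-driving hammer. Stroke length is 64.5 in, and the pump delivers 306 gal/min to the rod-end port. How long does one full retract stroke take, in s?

Rod-side annular area A_ann = π/4 × (10.9² − 4.12²) = 79.98 in^2
Swept volume V = A × L; t = V / Q = A·L / Q

t ≈ 4.38 s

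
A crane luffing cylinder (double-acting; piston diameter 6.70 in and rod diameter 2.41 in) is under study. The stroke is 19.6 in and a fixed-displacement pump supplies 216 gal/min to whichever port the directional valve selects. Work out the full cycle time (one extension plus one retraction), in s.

t ≈ 1.55 s

Cap-side area A_cap = π/4 × (6.70 in)² = 35.26 in^2
Rod-side annular area A_ann = π/4 × (6.70² − 2.41²) = 30.69 in^2
t_ext = A_cap·L/Q = 0.8310 s
t_ret = A_ann·L/Q = 0.7234 s
t_cycle = t_ext + t_ret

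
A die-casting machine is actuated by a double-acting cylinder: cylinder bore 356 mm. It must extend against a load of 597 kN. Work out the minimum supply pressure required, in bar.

P ≈ 60.0 bar

Cap-side area A_cap = π/4 × (356 mm)² = 99540 mm^2
P = F / A = 597 kN / A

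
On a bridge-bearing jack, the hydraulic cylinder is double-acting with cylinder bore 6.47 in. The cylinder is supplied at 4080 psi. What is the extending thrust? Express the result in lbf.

F ≈ 1.34e5 lbf

Cap-side area A_cap = π/4 × (6.47 in)² = 32.88 in^2
F = P × A_cap = 4080 psi × A_cap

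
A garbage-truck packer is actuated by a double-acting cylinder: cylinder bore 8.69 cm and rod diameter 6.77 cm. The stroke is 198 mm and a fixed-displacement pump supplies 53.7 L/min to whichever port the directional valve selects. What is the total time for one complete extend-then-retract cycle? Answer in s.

Cap-side area A_cap = π/4 × (8.69 cm)² = 59.31 cm^2
Rod-side annular area A_ann = π/4 × (8.69² − 6.77²) = 23.31 cm^2
t_ext = A_cap·L/Q = 1.312 s
t_ret = A_ann·L/Q = 0.5158 s
t_cycle = t_ext + t_ret

t ≈ 1.83 s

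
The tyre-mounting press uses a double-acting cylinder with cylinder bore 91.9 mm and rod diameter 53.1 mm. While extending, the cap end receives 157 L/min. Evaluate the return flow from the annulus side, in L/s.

Cap-side area A_cap = π/4 × (91.9 mm)² = 6633 mm^2
Rod-side annular area A_ann = π/4 × (91.9² − 53.1²) = 4419 mm^2
Piston speed v = Q_in/A_cap; rod-end outflow Q_out = v × A_ann = Q_in × A_ann/A_cap.

Q_out ≈ 1.74 L/s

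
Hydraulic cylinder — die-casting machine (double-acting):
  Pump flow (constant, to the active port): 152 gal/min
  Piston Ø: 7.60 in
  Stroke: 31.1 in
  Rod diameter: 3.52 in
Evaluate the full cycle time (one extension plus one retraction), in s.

t ≈ 4.30 s

Cap-side area A_cap = π/4 × (7.60 in)² = 45.36 in^2
Rod-side annular area A_ann = π/4 × (7.60² − 3.52²) = 35.63 in^2
t_ext = A_cap·L/Q = 2.411 s
t_ret = A_ann·L/Q = 1.894 s
t_cycle = t_ext + t_ret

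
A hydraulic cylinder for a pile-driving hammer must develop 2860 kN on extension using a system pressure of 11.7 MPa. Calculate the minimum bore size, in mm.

Extension force acts on the full piston face: F = P × (π/4)D².
D = √(4F / (πP)) = √(4 × 2860 kN / (π × 11.7 MPa))

D ≈ 558 mm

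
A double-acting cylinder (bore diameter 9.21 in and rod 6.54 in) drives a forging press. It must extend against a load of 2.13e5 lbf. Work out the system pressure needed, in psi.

P ≈ 3200 psi

Cap-side area A_cap = π/4 × (9.21 in)² = 66.62 in^2
P = F / A = 2.13e5 lbf / A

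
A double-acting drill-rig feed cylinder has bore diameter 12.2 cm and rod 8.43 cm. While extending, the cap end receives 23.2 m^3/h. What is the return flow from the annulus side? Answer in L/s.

Q_out ≈ 3.37 L/s

Cap-side area A_cap = π/4 × (12.2 cm)² = 116.9 cm^2
Rod-side annular area A_ann = π/4 × (12.2² − 8.43²) = 61.08 cm^2
Piston speed v = Q_in/A_cap; rod-end outflow Q_out = v × A_ann = Q_in × A_ann/A_cap.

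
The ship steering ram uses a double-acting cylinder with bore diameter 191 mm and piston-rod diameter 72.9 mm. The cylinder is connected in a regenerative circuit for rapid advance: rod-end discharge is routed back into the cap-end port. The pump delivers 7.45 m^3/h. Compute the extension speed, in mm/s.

In regeneration the rod-end outflow joins the pump flow into the cap end, so the net volume the pump must supply per unit advance equals the rod cross-section area.
Rod cross-section A_rod = π/4 × (72.9 mm)² = 4174 mm^2
v = Q_pump / A_rod

v ≈ 496 mm/s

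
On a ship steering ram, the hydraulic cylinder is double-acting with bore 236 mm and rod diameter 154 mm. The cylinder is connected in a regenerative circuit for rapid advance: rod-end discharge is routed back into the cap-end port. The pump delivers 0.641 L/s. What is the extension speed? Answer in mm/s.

v ≈ 34.4 mm/s

In regeneration the rod-end outflow joins the pump flow into the cap end, so the net volume the pump must supply per unit advance equals the rod cross-section area.
Rod cross-section A_rod = π/4 × (154 mm)² = 18630 mm^2
v = Q_pump / A_rod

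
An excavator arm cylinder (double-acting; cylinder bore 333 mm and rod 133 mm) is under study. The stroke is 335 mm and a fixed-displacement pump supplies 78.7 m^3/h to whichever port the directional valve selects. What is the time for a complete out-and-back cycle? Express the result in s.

Cap-side area A_cap = π/4 × (333 mm)² = 87090 mm^2
Rod-side annular area A_ann = π/4 × (333² − 133²) = 73200 mm^2
t_ext = A_cap·L/Q = 1.335 s
t_ret = A_ann·L/Q = 1.122 s
t_cycle = t_ext + t_ret

t ≈ 2.46 s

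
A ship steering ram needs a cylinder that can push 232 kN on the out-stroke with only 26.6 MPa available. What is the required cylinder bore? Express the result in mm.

Extension force acts on the full piston face: F = P × (π/4)D².
D = √(4F / (πP)) = √(4 × 232 kN / (π × 26.6 MPa))

D ≈ 105 mm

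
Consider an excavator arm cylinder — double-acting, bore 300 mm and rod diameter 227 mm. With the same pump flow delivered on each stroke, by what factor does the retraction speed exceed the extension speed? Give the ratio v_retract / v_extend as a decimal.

Cap-side area A_cap = π/4 × (300 mm)² = 70690 mm^2
Rod-side annular area A_ann = π/4 × (300² − 227²) = 30220 mm^2
For equal Q, v ∝ 1/A, so v_ret/v_ext = A_cap/A_ann.

v_ret/v_ext ≈ 2.34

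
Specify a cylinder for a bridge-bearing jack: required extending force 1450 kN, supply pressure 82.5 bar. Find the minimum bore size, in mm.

D ≈ 473 mm

Extension force acts on the full piston face: F = P × (π/4)D².
D = √(4F / (πP)) = √(4 × 1450 kN / (π × 82.5 bar))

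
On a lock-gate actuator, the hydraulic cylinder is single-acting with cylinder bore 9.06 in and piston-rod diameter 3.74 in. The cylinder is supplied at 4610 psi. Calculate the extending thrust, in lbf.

Cap-side area A_cap = π/4 × (9.06 in)² = 64.47 in^2
F = P × A_cap = 4610 psi × A_cap

F ≈ 2.97e5 lbf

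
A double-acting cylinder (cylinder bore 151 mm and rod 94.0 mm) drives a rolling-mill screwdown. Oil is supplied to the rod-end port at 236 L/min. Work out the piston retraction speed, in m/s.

v ≈ 0.359 m/s

Rod-side annular area A_ann = π/4 × (151² − 94.0²) = 10970 mm^2
Flow into the rod-end port fills the annular volume.
v = Q / A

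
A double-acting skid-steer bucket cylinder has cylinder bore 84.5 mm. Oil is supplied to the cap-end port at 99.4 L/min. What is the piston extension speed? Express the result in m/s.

v ≈ 0.295 m/s

Cap-side area A_cap = π/4 × (84.5 mm)² = 5608 mm^2
v = Q / A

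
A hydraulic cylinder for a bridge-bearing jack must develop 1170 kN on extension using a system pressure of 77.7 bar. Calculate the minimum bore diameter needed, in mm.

Extension force acts on the full piston face: F = P × (π/4)D².
D = √(4F / (πP)) = √(4 × 1170 kN / (π × 77.7 bar))

D ≈ 438 mm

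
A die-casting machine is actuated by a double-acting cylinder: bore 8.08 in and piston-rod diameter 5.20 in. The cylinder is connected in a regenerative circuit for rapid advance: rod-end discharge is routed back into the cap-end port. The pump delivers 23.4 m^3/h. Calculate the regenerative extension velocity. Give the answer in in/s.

In regeneration the rod-end outflow joins the pump flow into the cap end, so the net volume the pump must supply per unit advance equals the rod cross-section area.
Rod cross-section A_rod = π/4 × (5.20 in)² = 21.24 in^2
v = Q_pump / A_rod

v ≈ 18.7 in/s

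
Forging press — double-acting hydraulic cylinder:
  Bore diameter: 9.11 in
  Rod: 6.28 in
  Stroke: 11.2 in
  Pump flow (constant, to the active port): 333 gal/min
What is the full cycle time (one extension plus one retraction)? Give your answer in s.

t ≈ 0.868 s

Cap-side area A_cap = π/4 × (9.11 in)² = 65.18 in^2
Rod-side annular area A_ann = π/4 × (9.11² − 6.28²) = 34.21 in^2
t_ext = A_cap·L/Q = 0.5694 s
t_ret = A_ann·L/Q = 0.2988 s
t_cycle = t_ext + t_ret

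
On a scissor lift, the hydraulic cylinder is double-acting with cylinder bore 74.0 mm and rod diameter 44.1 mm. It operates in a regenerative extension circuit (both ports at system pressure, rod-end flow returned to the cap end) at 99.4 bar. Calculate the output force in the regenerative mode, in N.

F ≈ 15200 N

With equal pressure on both faces, forces on the annular region cancel; the net push is pressure × rod cross-section.
Rod cross-section A_rod = π/4 × (44.1 mm)² = 1527 mm^2
F = P × A_rod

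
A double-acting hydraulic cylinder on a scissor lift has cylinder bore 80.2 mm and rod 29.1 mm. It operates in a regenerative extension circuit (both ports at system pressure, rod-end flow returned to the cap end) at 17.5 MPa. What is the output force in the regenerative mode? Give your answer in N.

With equal pressure on both faces, forces on the annular region cancel; the net push is pressure × rod cross-section.
Rod cross-section A_rod = π/4 × (29.1 mm)² = 665.1 mm^2
F = P × A_rod

F ≈ 11600 N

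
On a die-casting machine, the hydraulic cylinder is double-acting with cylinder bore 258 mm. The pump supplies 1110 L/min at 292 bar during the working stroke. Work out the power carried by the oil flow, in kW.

Hydraulic power = P × Q

W ≈ 540 kW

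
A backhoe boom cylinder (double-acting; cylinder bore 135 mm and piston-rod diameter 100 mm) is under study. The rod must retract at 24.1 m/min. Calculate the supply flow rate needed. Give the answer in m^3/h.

Rod-side annular area A_ann = π/4 × (135² − 100²) = 6460 mm^2
Q = A × v

Q ≈ 9.34 m^3/h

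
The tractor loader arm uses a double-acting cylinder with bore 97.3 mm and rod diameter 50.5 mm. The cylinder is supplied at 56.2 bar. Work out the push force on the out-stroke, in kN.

F ≈ 41.8 kN

Cap-side area A_cap = π/4 × (97.3 mm)² = 7436 mm^2
F = P × A_cap = 56.2 bar × A_cap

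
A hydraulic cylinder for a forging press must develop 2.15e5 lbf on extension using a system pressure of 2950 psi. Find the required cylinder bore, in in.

D ≈ 9.63 in

Extension force acts on the full piston face: F = P × (π/4)D².
D = √(4F / (πP)) = √(4 × 2.15e5 lbf / (π × 2950 psi))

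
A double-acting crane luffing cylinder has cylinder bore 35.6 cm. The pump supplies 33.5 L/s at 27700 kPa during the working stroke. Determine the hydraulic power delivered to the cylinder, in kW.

Hydraulic power = P × Q

W ≈ 928 kW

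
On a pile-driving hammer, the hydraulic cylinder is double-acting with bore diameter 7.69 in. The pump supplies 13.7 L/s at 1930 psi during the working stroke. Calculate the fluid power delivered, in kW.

W ≈ 182 kW

Hydraulic power = P × Q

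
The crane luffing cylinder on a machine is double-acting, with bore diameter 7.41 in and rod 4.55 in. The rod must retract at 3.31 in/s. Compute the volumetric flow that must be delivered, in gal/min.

Q ≈ 23.1 gal/min

Rod-side annular area A_ann = π/4 × (7.41² − 4.55²) = 26.87 in^2
Q = A × v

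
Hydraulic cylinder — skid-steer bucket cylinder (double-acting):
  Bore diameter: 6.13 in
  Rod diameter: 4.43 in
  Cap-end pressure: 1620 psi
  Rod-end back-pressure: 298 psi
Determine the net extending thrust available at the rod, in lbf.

F ≈ 43600 lbf

Cap-side area A_cap = π/4 × (6.13 in)² = 29.51 in^2
Rod-side annular area A_ann = π/4 × (6.13² − 4.43²) = 14.10 in^2
Net thrust = P_cap·A_cap − P_rod·A_ann = 47810 lbf − 4202 lbf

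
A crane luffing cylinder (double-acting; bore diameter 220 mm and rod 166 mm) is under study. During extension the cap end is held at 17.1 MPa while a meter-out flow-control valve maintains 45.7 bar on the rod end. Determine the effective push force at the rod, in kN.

Cap-side area A_cap = π/4 × (220 mm)² = 38010 mm^2
Rod-side annular area A_ann = π/4 × (220² − 166²) = 16370 mm^2
Net thrust = P_cap·A_cap − P_rod·A_ann = 650.0 kN − 74.81 kN

F ≈ 575 kN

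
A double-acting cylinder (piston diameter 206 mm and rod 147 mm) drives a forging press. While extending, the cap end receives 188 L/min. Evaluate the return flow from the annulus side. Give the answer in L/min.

Q_out ≈ 92.3 L/min

Cap-side area A_cap = π/4 × (206 mm)² = 33330 mm^2
Rod-side annular area A_ann = π/4 × (206² − 147²) = 16360 mm^2
Piston speed v = Q_in/A_cap; rod-end outflow Q_out = v × A_ann = Q_in × A_ann/A_cap.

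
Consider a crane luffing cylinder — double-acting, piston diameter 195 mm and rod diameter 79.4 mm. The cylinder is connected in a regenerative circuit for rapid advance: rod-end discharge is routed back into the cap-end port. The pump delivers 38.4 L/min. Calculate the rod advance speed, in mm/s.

In regeneration the rod-end outflow joins the pump flow into the cap end, so the net volume the pump must supply per unit advance equals the rod cross-section area.
Rod cross-section A_rod = π/4 × (79.4 mm)² = 4951 mm^2
v = Q_pump / A_rod

v ≈ 129 mm/s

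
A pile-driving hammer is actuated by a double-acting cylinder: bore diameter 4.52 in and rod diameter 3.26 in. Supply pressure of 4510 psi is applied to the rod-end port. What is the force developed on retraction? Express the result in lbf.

F ≈ 34700 lbf

Rod-side annular area A_ann = π/4 × (4.52² − 3.26²) = 7.699 in^2
On retraction the pressure acts on the annular area (bore minus rod).
F = P × A_ann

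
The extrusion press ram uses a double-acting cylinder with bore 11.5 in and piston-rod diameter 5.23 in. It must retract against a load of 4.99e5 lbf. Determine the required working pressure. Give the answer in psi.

P ≈ 6060 psi

Rod-side annular area A_ann = π/4 × (11.5² − 5.23²) = 82.39 in^2
Retraction: pressure acts on the annular area.
P = F / A = 4.99e5 lbf / A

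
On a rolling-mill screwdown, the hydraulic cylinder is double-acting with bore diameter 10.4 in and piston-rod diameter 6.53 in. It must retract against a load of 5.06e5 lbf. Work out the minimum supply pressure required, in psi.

Rod-side annular area A_ann = π/4 × (10.4² − 6.53²) = 51.46 in^2
Retraction: pressure acts on the annular area.
P = F / A = 5.06e5 lbf / A

P ≈ 9830 psi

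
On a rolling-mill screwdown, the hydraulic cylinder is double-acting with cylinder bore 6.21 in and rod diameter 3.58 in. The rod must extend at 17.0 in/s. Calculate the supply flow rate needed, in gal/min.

Q ≈ 134 gal/min

Cap-side area A_cap = π/4 × (6.21 in)² = 30.29 in^2
Q = A × v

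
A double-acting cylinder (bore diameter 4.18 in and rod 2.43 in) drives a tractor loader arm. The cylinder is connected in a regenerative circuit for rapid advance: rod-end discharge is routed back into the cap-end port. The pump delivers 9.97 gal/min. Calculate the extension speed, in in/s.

v ≈ 8.28 in/s

In regeneration the rod-end outflow joins the pump flow into the cap end, so the net volume the pump must supply per unit advance equals the rod cross-section area.
Rod cross-section A_rod = π/4 × (2.43 in)² = 4.638 in^2
v = Q_pump / A_rod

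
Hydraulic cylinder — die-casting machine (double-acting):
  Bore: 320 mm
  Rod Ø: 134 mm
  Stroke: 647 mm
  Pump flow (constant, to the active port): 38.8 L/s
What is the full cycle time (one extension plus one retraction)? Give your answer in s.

Cap-side area A_cap = π/4 × (320 mm)² = 80420 mm^2
Rod-side annular area A_ann = π/4 × (320² − 134²) = 66320 mm^2
t_ext = A_cap·L/Q = 1.341 s
t_ret = A_ann·L/Q = 1.106 s
t_cycle = t_ext + t_ret

t ≈ 2.45 s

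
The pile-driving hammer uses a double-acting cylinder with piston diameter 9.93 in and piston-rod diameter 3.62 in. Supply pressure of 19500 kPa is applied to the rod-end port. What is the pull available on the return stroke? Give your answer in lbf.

F ≈ 1.90e5 lbf

Rod-side annular area A_ann = π/4 × (9.93² − 3.62²) = 67.15 in^2
On retraction the pressure acts on the annular area (bore minus rod).
F = P × A_ann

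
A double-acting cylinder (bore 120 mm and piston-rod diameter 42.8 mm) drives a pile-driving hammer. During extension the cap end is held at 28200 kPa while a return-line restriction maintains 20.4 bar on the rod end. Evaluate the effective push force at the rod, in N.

F ≈ 2.99e5 N

Cap-side area A_cap = π/4 × (120 mm)² = 11310 mm^2
Rod-side annular area A_ann = π/4 × (120² − 42.8²) = 9871 mm^2
Net thrust = P_cap·A_cap − P_rod·A_ann = 3.189e5 N − 20140 N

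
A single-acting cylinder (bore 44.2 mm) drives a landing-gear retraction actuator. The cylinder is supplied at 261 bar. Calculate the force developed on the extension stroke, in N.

F ≈ 40000 N

Cap-side area A_cap = π/4 × (44.2 mm)² = 1534 mm^2
F = P × A_cap = 261 bar × A_cap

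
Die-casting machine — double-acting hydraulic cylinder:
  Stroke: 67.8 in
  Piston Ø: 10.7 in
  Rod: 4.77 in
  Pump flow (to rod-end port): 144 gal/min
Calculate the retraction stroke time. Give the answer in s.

t ≈ 8.81 s

Rod-side annular area A_ann = π/4 × (10.7² − 4.77²) = 72.05 in^2
Swept volume V = A × L; t = V / Q = A·L / Q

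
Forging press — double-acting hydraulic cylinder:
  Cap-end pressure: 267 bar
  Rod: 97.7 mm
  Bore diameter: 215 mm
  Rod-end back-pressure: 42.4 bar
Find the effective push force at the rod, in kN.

Cap-side area A_cap = π/4 × (215 mm)² = 36310 mm^2
Rod-side annular area A_ann = π/4 × (215² − 97.7²) = 28810 mm^2
Net thrust = P_cap·A_cap − P_rod·A_ann = 969.3 kN − 122.1 kN

F ≈ 847 kN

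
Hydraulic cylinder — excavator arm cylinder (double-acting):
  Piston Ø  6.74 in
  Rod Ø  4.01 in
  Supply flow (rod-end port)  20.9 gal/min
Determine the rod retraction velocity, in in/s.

v ≈ 3.49 in/s

Rod-side annular area A_ann = π/4 × (6.74² − 4.01²) = 23.05 in^2
Flow into the rod-end port fills the annular volume.
v = Q / A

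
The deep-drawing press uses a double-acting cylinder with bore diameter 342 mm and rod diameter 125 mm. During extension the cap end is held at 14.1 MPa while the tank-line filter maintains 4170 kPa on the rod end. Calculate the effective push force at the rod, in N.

Cap-side area A_cap = π/4 × (342 mm)² = 91860 mm^2
Rod-side annular area A_ann = π/4 × (342² − 125²) = 79590 mm^2
Net thrust = P_cap·A_cap − P_rod·A_ann = 1.295e6 N − 3.319e5 N

F ≈ 9.63e5 N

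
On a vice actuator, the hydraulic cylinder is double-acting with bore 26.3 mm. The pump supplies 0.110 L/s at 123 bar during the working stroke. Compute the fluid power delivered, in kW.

Hydraulic power = P × Q

W ≈ 1.35 kW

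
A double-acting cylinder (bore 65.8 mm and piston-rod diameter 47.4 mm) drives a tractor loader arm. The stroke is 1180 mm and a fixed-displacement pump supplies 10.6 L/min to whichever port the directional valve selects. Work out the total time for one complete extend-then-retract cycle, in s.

t ≈ 33.6 s

Cap-side area A_cap = π/4 × (65.8 mm)² = 3400 mm^2
Rod-side annular area A_ann = π/4 × (65.8² − 47.4²) = 1636 mm^2
t_ext = A_cap·L/Q = 22.71 s
t_ret = A_ann·L/Q = 10.93 s
t_cycle = t_ext + t_ret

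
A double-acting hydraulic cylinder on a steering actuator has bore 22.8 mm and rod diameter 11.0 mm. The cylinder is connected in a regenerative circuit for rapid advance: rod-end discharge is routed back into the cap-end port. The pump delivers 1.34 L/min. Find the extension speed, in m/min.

v ≈ 14.1 m/min

In regeneration the rod-end outflow joins the pump flow into the cap end, so the net volume the pump must supply per unit advance equals the rod cross-section area.
Rod cross-section A_rod = π/4 × (11.0 mm)² = 95.03 mm^2
v = Q_pump / A_rod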